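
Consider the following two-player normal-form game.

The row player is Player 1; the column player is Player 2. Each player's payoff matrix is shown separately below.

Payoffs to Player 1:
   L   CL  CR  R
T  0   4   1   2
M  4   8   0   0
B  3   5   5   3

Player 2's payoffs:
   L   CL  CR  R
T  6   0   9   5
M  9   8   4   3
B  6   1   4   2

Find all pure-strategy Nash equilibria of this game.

Pure NE: (M, L)

Check each profile: it is a Nash equilibrium iff no player can strictly gain by switching unilaterally.
(T, L): Player 1 can switch to M (0 → 4). Not NE.
(T, CL): Player 1 can switch to M (4 → 8). Not NE.
(T, CR): Player 1 can switch to B (1 → 5). Not NE.
(T, R): Player 1 can switch to B (2 → 3). Not NE.
(M, L): Player 1 gets 4, best alternative 3; Player 2 gets 9, best alternative 8. No profitable deviation — NE.
(M, CL): Player 2 can switch to L (8 → 9). Not NE.
(M, CR): Player 1 can switch to T (0 → 1). Not NE.
(M, R): Player 1 can switch to T (0 → 2). Not NE.
(B, L): Player 1 can switch to M (3 → 4). Not NE.
(B, CL): Player 1 can switch to M (5 → 8). Not NE.
(B, CR): Player 2 can switch to L (4 → 6). Not NE.
(The remaining 1 profile has a profitable deviation by the same check.)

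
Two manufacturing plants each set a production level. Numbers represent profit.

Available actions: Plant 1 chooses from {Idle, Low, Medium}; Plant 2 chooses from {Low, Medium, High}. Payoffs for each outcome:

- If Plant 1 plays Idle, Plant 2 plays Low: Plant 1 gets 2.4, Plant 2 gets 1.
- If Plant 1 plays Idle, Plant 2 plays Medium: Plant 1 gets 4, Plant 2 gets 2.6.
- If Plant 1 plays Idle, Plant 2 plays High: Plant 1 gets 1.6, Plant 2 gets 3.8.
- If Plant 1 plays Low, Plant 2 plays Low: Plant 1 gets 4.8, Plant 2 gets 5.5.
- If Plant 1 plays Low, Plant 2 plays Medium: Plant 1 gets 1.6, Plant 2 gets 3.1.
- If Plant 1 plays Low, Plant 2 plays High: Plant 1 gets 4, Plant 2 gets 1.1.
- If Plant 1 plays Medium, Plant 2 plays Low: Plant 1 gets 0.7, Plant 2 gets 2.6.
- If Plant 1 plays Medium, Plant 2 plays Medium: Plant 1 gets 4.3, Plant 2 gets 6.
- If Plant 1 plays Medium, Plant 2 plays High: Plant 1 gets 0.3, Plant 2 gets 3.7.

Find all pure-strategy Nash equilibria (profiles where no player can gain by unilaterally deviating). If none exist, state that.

Pure-strategy Nash equilibria: (Low, Low); (Medium, Medium)

Plant 1 against Low: payoffs 2.4, 4.8, 0.7 → best response Low.
Plant 1 against Medium: payoffs 4, 1.6, 4.3 → best response Medium.
Plant 1 against High: payoffs 1.6, 4, 0.3 → best response Low.
Plant 2 against Idle: payoffs 1, 2.6, 3.8 → best response High.
Plant 2 against Low: payoffs 5.5, 3.1, 1.1 → best response Low.
Plant 2 against Medium: payoffs 2.6, 6, 3.7 → best response Medium.
Mutual best responses: (Low, Low); (Medium, Medium).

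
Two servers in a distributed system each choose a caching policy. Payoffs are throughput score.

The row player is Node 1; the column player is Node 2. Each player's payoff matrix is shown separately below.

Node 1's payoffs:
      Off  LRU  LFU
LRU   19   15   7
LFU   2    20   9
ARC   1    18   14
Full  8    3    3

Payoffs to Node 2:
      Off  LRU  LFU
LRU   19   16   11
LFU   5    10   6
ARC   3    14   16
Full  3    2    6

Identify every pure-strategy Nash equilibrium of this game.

Node 1 against Off: payoffs 19, 2, 1, 8 → best response LRU.
Node 1 against LRU: payoffs 15, 20, 18, 3 → best response LFU.
Node 1 against LFU: payoffs 7, 9, 14, 3 → best response ARC.
Node 2 against LRU: payoffs 19, 16, 11 → best response Off.
Node 2 against LFU: payoffs 5, 10, 6 → best response LRU.
Node 2 against ARC: payoffs 3, 14, 16 → best response LFU.
Node 2 against Full: payoffs 3, 2, 6 → best response LFU.
Mutual best responses: (LRU, Off); (LFU, LRU); (ARC, LFU).

(LRU, Off); (LFU, LRU); (ARC, LFU)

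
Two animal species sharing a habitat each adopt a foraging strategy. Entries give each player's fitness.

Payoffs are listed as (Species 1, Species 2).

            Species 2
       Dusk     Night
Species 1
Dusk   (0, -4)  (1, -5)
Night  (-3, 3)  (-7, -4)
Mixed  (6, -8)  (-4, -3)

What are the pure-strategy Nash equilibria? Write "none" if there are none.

No pure-strategy Nash equilibrium.

(Dusk, Dusk): Species 1 can switch to Mixed (0 → 6). Not NE.
(Dusk, Night): Species 2 can switch to Dusk (-5 → -4). Not NE.
(Night, Dusk): Species 1 can switch to Dusk (-3 → 0). Not NE.
(Night, Night): Species 1 can switch to Dusk (-7 → 1). Not NE.
(Mixed, Dusk): Species 2 can switch to Night (-8 → -3). Not NE.
(Mixed, Night): Species 1 can switch to Dusk (-4 → 1). Not NE.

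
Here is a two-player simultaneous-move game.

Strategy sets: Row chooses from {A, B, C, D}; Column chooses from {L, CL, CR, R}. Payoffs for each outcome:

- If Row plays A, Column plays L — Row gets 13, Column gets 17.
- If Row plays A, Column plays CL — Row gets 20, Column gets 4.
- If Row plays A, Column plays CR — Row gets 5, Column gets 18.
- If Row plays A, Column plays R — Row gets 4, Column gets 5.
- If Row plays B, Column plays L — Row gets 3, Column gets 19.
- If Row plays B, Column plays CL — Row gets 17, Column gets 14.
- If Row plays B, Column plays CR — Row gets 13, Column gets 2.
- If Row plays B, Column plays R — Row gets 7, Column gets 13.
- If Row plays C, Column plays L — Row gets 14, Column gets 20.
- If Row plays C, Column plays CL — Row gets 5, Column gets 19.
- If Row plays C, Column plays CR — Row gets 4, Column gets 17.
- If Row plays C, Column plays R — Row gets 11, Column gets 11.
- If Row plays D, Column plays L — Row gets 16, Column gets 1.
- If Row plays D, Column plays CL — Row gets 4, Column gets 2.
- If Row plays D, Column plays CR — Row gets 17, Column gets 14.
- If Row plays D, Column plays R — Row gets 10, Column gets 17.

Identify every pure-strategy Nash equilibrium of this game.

No pure-strategy Nash equilibrium.

Check each profile: it is a Nash equilibrium iff no player can strictly gain by switching unilaterally.
(A, L): Row can switch to C (13 → 14). Not NE.
(A, CL): Column can switch to L (4 → 17). Not NE.
(A, CR): Row can switch to B (5 → 13). Not NE.
(A, R): Row can switch to B (4 → 7). Not NE.
(B, L): Row can switch to A (3 → 13). Not NE.
(B, CL): Row can switch to A (17 → 20). Not NE.
(B, CR): Row can switch to D (13 → 17). Not NE.
(B, R): Row can switch to C (7 → 11). Not NE.
(The remaining 8 profiles each have a profitable deviation by the same check.)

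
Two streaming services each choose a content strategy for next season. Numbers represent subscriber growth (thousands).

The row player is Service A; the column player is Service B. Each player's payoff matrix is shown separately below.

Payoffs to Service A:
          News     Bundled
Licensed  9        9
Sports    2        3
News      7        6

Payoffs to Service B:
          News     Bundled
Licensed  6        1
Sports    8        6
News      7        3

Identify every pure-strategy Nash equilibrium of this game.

The unique pure-strategy Nash equilibrium is (Licensed, News).

For each strategy profile, look for a profitable unilateral deviation.
(Licensed, News): Service A gets 9, best alternative 7; Service B gets 6, best alternative 1. No profitable deviation — NE.
(Licensed, Bundled): Service B can switch to News (1 → 6). Not NE.
(Sports, News): Service A can switch to Licensed (2 → 9). Not NE.
(Sports, Bundled): Service A can switch to Licensed (3 → 9). Not NE.
(News, News): Service A can switch to Licensed (7 → 9). Not NE.
(News, Bundled): Service A can switch to Licensed (6 → 9). Not NE.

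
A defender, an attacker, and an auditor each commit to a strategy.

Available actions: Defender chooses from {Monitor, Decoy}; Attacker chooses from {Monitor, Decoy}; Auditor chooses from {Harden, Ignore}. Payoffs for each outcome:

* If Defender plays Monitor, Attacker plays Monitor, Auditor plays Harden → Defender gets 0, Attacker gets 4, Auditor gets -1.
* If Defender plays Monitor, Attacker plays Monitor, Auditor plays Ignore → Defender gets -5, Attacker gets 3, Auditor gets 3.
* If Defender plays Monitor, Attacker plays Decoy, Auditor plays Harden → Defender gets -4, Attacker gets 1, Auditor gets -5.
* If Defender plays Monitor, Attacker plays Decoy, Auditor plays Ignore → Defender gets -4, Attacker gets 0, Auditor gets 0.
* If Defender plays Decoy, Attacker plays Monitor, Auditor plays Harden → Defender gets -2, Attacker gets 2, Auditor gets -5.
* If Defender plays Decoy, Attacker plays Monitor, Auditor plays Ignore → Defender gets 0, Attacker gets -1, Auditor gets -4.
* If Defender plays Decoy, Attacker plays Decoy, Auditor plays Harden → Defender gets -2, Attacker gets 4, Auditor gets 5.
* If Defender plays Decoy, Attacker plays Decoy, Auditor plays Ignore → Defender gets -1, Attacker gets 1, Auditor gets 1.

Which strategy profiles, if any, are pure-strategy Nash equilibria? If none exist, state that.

(Monitor, Monitor, Harden): Auditor can switch to Ignore (-1 → 3). Not NE.
(Monitor, Monitor, Ignore): Defender can switch to Decoy (-5 → 0). Not NE.
(Monitor, Decoy, Harden): Defender can switch to Decoy (-4 → -2). Not NE.
(Monitor, Decoy, Ignore): Defender can switch to Decoy (-4 → -1). Not NE.
(Decoy, Monitor, Harden): Defender can switch to Monitor (-2 → 0). Not NE.
(Decoy, Monitor, Ignore): Attacker can switch to Decoy (-1 → 1). Not NE.
(Decoy, Decoy, Harden): Defender gets -2, best alternative -4; Attacker gets 4, best alternative 2; Auditor gets 5, best alternative 1. No profitable deviation — NE.
(Decoy, Decoy, Ignore): Auditor can switch to Harden (1 → 5). Not NE.

Pure NE: (Decoy, Decoy, Harden)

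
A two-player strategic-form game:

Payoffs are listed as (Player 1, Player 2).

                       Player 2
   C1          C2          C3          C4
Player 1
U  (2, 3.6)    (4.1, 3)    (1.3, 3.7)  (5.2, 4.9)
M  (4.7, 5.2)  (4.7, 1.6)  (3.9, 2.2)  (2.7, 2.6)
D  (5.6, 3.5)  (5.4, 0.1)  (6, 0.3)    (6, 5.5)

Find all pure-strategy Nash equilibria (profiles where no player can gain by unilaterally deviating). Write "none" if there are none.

Pure NE: (D, C4)

Player 1 against C1: payoffs 2, 4.7, 5.6 → best response D.
Player 1 against C2: payoffs 4.1, 4.7, 5.4 → best response D.
Player 1 against C3: payoffs 1.3, 3.9, 6 → best response D.
Player 1 against C4: payoffs 5.2, 2.7, 6 → best response D.
Player 2 against U: payoffs 3.6, 3, 3.7, 4.9 → best response C4.
Player 2 against M: payoffs 5.2, 1.6, 2.2, 2.6 → best response C1.
Player 2 against D: payoffs 3.5, 0.1, 0.3, 5.5 → best response C4.
Mutual best responses: (D, C4).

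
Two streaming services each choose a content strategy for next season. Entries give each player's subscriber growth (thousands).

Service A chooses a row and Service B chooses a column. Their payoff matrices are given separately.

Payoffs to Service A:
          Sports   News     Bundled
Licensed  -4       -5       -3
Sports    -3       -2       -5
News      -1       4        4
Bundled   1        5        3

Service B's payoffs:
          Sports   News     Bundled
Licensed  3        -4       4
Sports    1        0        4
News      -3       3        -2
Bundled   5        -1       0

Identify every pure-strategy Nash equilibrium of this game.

Mark each player's best response to every combination of opponents' strategies; a profile where every player is best-responding is a pure Nash equilibrium.
Service A against Sports: payoffs -4, -3, -1, 1 → best response Bundled.
Service A against News: payoffs -5, -2, 4, 5 → best response Bundled.
Service A against Bundled: payoffs -3, -5, 4, 3 → best response News.
Service B against Licensed: payoffs 3, -4, 4 → best response Bundled.
Service B against Sports: payoffs 1, 0, 4 → best response Bundled.
Service B against News: payoffs -3, 3, -2 → best response News.
Service B against Bundled: payoffs 5, -1, 0 → best response Sports.
Mutual best responses: (Bundled, Sports).

Pure NE: (Bundled, Sports)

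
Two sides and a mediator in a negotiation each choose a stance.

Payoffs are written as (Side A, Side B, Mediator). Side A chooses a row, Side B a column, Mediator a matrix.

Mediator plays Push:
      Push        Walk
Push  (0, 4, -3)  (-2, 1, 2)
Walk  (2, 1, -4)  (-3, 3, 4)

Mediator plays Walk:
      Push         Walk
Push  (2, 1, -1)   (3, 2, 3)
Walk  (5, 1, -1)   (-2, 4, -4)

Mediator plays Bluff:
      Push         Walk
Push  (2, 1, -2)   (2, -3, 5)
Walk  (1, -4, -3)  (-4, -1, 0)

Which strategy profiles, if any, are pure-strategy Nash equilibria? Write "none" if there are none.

none

Side A against (Push, Push): payoffs 0, 2 → best response Walk.
Side A against (Push, Walk): payoffs 2, 5 → best response Walk.
Side A against (Push, Bluff): payoffs 2, 1 → best response Push.
Side A against (Walk, Push): payoffs -2, -3 → best response Push.
Side A against (Walk, Walk): payoffs 3, -2 → best response Push.
Side A against (Walk, Bluff): payoffs 2, -4 → best response Push.
Side B against (Push, Push): payoffs 4, 1 → best response Push.
Side B against (Push, Walk): payoffs 1, 2 → best response Walk.
Side B against (Push, Bluff): payoffs 1, -3 → best response Push.
Side B against (Walk, Push): payoffs 1, 3 → best response Walk.
Side B against (Walk, Walk): payoffs 1, 4 → best response Walk.
Side B against (Walk, Bluff): payoffs -4, -1 → best response Walk.
Mediator against (Push, Push): payoffs -3, -1, -2 → best response Walk.
Mediator against (Push, Walk): payoffs 2, 3, 5 → best response Bluff.
Mediator against (Walk, Push): payoffs -4, -1, -3 → best response Walk.
Mediator against (Walk, Walk): payoffs 4, -4, 0 → best response Push.
No profile is a mutual best response for all players.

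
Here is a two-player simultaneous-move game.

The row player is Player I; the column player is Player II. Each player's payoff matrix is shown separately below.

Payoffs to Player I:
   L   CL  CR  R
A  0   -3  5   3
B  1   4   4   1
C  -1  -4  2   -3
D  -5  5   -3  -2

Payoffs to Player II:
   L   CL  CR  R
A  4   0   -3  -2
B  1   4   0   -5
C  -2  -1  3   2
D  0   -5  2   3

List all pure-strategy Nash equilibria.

For each player, find the best response to each opponent profile; mutual best responses are the pure NE.
Player I against L: payoffs 0, 1, -1, -5 → best response B.
Player I against CL: payoffs -3, 4, -4, 5 → best response D.
Player I against CR: payoffs 5, 4, 2, -3 → best response A.
Player I against R: payoffs 3, 1, -3, -2 → best response A.
Player II against A: payoffs 4, 0, -3, -2 → best response L.
Player II against B: payoffs 1, 4, 0, -5 → best response CL.
Player II against C: payoffs -2, -1, 3, 2 → best response CR.
Player II against D: payoffs 0, -5, 2, 3 → best response R.
No profile is a mutual best response for all players.

none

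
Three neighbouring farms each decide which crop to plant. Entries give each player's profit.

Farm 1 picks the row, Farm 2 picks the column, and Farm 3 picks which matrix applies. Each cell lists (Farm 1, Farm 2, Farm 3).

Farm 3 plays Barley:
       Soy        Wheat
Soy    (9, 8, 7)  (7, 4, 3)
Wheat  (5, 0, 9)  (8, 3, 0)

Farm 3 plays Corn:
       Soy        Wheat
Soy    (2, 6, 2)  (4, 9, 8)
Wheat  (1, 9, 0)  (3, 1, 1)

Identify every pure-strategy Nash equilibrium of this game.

(Soy, Soy, Barley): Farm 1 gets 9, best alternative 5; Farm 2 gets 8, best alternative 4; Farm 3 gets 7, best alternative 2. No profitable deviation — NE.
(Soy, Soy, Corn): Farm 2 can switch to Wheat (6 → 9). Not NE.
(Soy, Wheat, Barley): Farm 1 can switch to Wheat (7 → 8). Not NE.
(Soy, Wheat, Corn): Farm 1 gets 4, best alternative 3; Farm 2 gets 9, best alternative 6; Farm 3 gets 8, best alternative 3. No profitable deviation — NE.
(Wheat, Soy, Barley): Farm 1 can switch to Soy (5 → 9). Not NE.
(Wheat, Soy, Corn): Farm 1 can switch to Soy (1 → 2). Not NE.
(Wheat, Wheat, Barley): Farm 3 can switch to Corn (0 → 1). Not NE.
(Wheat, Wheat, Corn): Farm 1 can switch to Soy (3 → 4). Not NE.

(Soy, Soy, Barley) and (Soy, Wheat, Corn)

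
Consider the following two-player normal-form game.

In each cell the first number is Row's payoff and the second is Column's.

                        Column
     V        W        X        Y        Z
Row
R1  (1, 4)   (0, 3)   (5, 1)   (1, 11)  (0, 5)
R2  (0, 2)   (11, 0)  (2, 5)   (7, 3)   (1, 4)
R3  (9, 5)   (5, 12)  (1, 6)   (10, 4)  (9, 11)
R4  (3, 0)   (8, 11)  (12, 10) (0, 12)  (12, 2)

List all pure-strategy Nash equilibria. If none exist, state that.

none

Mark each player's best response to every combination of opponents' strategies; a profile where every player is best-responding is a pure Nash equilibrium.
Row against V: payoffs 1, 0, 9, 3 → best response R3.
Row against W: payoffs 0, 11, 5, 8 → best response R2.
Row against X: payoffs 5, 2, 1, 12 → best response R4.
Row against Y: payoffs 1, 7, 10, 0 → best response R3.
Row against Z: payoffs 0, 1, 9, 12 → best response R4.
Column against R1: payoffs 4, 3, 1, 11, 5 → best response Y.
Column against R2: payoffs 2, 0, 5, 3, 4 → best response X.
Column against R3: payoffs 5, 12, 6, 4, 11 → best response W.
Column against R4: payoffs 0, 11, 10, 12, 2 → best response Y.
No profile is a mutual best response for all players.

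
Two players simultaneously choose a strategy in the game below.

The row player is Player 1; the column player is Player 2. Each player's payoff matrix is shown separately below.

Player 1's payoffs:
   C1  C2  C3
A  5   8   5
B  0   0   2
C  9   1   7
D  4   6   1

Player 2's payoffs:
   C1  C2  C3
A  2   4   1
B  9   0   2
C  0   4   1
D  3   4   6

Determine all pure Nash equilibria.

Pure NE: (A, C2)

(A, C1): Player 1 can switch to C (5 → 9). Not NE.
(A, C2): Player 1 gets 8, best alternative 6; Player 2 gets 4, best alternative 2. No profitable deviation — NE.
(A, C3): Player 1 can switch to C (5 → 7). Not NE.
(B, C1): Player 1 can switch to A (0 → 5). Not NE.
(B, C2): Player 1 can switch to A (0 → 8). Not NE.
(B, C3): Player 1 can switch to A (2 → 5). Not NE.
(C, C1): Player 2 can switch to C2 (0 → 4). Not NE.
(C, C2): Player 1 can switch to A (1 → 8). Not NE.
(C, C3): Player 2 can switch to C2 (1 → 4). Not NE.
(The remaining 3 profiles each have a profitable deviation by the same check.)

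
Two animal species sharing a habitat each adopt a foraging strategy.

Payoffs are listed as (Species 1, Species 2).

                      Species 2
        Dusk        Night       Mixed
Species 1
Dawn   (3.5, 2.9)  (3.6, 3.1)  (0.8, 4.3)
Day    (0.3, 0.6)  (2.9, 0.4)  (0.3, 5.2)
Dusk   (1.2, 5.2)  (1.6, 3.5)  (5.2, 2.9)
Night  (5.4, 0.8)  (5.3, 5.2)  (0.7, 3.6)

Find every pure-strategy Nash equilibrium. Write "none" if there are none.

(Dawn, Dusk): Species 1 can switch to Night (3.5 → 5.4). Not NE.
(Dawn, Night): Species 1 can switch to Night (3.6 → 5.3). Not NE.
(Dawn, Mixed): Species 1 can switch to Dusk (0.8 → 5.2). Not NE.
(Day, Dusk): Species 1 can switch to Dawn (0.3 → 3.5). Not NE.
(Day, Night): Species 1 can switch to Dawn (2.9 → 3.6). Not NE.
(Day, Mixed): Species 1 can switch to Dawn (0.3 → 0.8). Not NE.
(Dusk, Dusk): Species 1 can switch to Dawn (1.2 → 3.5). Not NE.
(Dusk, Night): Species 1 can switch to Dawn (1.6 → 3.6). Not NE.
(Dusk, Mixed): Species 2 can switch to Dusk (2.9 → 5.2). Not NE.
(Night, Dusk): Species 2 can switch to Night (0.8 → 5.2). Not NE.
(Night, Night): Species 1 gets 5.3, best alternative 3.6; Species 2 gets 5.2, best alternative 3.6. No profitable deviation — NE.
(Night, Mixed): Species 1 can switch to Dawn (0.7 → 0.8). Not NE.

(Night, Night)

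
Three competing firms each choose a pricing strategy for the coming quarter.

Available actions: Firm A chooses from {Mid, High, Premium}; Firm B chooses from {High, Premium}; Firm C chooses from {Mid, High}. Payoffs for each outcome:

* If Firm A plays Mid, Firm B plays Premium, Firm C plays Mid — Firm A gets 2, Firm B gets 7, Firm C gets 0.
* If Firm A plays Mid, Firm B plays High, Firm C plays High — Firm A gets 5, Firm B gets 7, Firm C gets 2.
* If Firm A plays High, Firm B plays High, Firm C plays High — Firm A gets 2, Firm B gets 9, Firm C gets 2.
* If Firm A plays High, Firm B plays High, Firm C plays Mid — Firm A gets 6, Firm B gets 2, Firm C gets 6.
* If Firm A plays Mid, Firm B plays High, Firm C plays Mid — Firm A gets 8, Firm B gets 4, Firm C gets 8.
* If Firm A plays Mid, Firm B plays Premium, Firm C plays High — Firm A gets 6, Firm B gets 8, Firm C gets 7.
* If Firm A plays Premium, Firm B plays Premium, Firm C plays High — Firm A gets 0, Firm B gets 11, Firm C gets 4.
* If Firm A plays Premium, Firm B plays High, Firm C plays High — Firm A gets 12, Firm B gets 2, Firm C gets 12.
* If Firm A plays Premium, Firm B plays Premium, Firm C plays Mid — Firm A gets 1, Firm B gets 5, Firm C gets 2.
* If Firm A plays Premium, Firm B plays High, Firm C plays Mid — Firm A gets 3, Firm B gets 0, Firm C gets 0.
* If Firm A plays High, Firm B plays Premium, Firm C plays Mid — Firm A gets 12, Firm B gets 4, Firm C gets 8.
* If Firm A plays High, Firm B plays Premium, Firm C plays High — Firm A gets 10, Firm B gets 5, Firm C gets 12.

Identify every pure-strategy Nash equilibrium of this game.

No pure-strategy Nash equilibrium.

Firm A against (High, Mid): payoffs 8, 6, 3 → best response Mid.
Firm A against (High, High): payoffs 5, 2, 12 → best response Premium.
Firm A against (Premium, Mid): payoffs 2, 12, 1 → best response High.
Firm A against (Premium, High): payoffs 6, 10, 0 → best response High.
Firm B against (Mid, Mid): payoffs 4, 7 → best response Premium.
Firm B against (Mid, High): payoffs 7, 8 → best response Premium.
Firm B against (High, Mid): payoffs 2, 4 → best response Premium.
Firm B against (High, High): payoffs 9, 5 → best response High.
Firm B against (Premium, Mid): payoffs 0, 5 → best response Premium.
Firm B against (Premium, High): payoffs 2, 11 → best response Premium.
Firm C against (Mid, High): payoffs 8, 2 → best response Mid.
Firm C against (Mid, Premium): payoffs 0, 7 → best response High.
Firm C against (High, High): payoffs 6, 2 → best response Mid.
Firm C against (High, Premium): payoffs 8, 12 → best response High.
Firm C against (Premium, High): payoffs 0, 12 → best response High.
Firm C against (Premium, Premium): payoffs 2, 4 → best response High.
No profile is a mutual best response for all players.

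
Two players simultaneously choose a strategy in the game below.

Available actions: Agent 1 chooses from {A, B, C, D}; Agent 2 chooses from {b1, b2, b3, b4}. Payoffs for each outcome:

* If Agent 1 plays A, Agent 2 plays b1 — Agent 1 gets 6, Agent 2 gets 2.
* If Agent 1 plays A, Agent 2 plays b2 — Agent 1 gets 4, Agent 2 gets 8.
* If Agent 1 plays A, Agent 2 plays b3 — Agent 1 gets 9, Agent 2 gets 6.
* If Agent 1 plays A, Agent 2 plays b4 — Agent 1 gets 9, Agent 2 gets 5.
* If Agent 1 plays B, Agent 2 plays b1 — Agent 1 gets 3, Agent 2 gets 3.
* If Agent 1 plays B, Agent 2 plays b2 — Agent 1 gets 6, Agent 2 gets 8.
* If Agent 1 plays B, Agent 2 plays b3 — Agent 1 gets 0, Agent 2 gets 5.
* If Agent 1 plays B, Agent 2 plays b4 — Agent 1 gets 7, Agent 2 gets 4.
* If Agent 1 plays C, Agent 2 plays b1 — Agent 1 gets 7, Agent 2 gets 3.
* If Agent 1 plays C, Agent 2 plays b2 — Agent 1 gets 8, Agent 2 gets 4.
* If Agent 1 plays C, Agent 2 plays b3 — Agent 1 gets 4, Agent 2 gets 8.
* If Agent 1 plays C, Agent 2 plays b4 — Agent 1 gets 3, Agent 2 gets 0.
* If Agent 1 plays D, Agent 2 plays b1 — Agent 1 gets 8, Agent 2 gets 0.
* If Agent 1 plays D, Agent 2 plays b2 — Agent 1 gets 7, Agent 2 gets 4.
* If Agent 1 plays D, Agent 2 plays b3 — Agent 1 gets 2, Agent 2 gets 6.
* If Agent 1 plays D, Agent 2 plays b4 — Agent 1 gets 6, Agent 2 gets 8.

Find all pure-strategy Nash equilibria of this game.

There is no pure-strategy Nash equilibrium.

Agent 1 against b1: payoffs 6, 3, 7, 8 → best response D.
Agent 1 against b2: payoffs 4, 6, 8, 7 → best response C.
Agent 1 against b3: payoffs 9, 0, 4, 2 → best response A.
Agent 1 against b4: payoffs 9, 7, 3, 6 → best response A.
Agent 2 against A: payoffs 2, 8, 6, 5 → best response b2.
Agent 2 against B: payoffs 3, 8, 5, 4 → best response b2.
Agent 2 against C: payoffs 3, 4, 8, 0 → best response b3.
Agent 2 against D: payoffs 0, 4, 6, 8 → best response b4.
No profile is a mutual best response for all players.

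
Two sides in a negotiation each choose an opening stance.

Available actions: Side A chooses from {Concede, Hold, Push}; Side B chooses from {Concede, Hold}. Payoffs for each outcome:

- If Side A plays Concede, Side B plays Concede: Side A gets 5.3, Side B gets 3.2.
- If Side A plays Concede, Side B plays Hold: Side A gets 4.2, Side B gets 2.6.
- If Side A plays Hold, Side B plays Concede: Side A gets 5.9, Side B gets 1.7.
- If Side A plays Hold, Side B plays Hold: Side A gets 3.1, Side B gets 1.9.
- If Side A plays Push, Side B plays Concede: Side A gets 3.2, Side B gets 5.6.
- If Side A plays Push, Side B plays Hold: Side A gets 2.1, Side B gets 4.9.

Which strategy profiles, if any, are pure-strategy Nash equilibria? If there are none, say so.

There is no pure-strategy Nash equilibrium.

Mark each player's best response to every combination of opponents' strategies; a profile where every player is best-responding is a pure Nash equilibrium.
Side A against Concede: payoffs 5.3, 5.9, 3.2 → best response Hold.
Side A against Hold: payoffs 4.2, 3.1, 2.1 → best response Concede.
Side B against Concede: payoffs 3.2, 2.6 → best response Concede.
Side B against Hold: payoffs 1.7, 1.9 → best response Hold.
Side B against Push: payoffs 5.6, 4.9 → best response Concede.
No profile is a mutual best response for all players.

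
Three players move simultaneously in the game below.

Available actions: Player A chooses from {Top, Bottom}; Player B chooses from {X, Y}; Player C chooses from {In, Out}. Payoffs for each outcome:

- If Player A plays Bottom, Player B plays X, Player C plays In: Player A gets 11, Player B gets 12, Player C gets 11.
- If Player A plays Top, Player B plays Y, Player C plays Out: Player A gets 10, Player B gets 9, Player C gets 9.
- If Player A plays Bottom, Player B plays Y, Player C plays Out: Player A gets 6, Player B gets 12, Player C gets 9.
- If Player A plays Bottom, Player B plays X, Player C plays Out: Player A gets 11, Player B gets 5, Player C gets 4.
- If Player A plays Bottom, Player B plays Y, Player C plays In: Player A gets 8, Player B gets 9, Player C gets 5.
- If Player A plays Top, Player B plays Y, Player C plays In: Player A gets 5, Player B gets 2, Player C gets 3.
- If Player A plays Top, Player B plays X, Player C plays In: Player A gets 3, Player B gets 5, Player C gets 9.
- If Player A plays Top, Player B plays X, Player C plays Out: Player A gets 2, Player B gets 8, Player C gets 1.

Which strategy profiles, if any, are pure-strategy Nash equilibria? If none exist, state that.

The pure Nash equilibria are (Top, Y, Out), (Bottom, X, In).

(Top, X, In): Player A can switch to Bottom (3 → 11). Not NE.
(Top, X, Out): Player A can switch to Bottom (2 → 11). Not NE.
(Top, Y, In): Player A can switch to Bottom (5 → 8). Not NE.
(Top, Y, Out): Player A gets 10, best alternative 6; Player B gets 9, best alternative 8; Player C gets 9, best alternative 3. No profitable deviation — NE.
(Bottom, X, In): Player A gets 11, best alternative 3; Player B gets 12, best alternative 9; Player C gets 11, best alternative 4. No profitable deviation — NE.
(Bottom, X, Out): Player B can switch to Y (5 → 12). Not NE.
(Bottom, Y, In): Player B can switch to X (9 → 12). Not NE.
(Bottom, Y, Out): Player A can switch to Top (6 → 10). Not NE.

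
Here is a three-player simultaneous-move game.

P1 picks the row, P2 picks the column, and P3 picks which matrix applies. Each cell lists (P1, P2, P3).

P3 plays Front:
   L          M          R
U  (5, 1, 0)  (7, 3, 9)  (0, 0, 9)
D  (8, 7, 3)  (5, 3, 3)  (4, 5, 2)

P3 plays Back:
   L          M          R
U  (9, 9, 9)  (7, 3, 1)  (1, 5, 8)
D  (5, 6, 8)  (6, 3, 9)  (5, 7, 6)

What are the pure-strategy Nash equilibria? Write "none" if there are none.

(U, L, Front): P1 can switch to D (5 → 8). Not NE.
(U, L, Back): P1 gets 9, best alternative 5; P2 gets 9, best alternative 5; P3 gets 9, best alternative 0. No profitable deviation — NE.
(U, M, Front): P1 gets 7, best alternative 5; P2 gets 3, best alternative 1; P3 gets 9, best alternative 1. No profitable deviation — NE.
(U, M, Back): P2 can switch to L (3 → 9). Not NE.
(U, R, Front): P1 can switch to D (0 → 4). Not NE.
(U, R, Back): P1 can switch to D (1 → 5). Not NE.
(D, L, Front): P3 can switch to Back (3 → 8). Not NE.
(D, L, Back): P1 can switch to U (5 → 9). Not NE.
(D, M, Front): P1 can switch to U (5 → 7). Not NE.
(D, M, Back): P1 can switch to U (6 → 7). Not NE.
(D, R, Front): P2 can switch to L (5 → 7). Not NE.
(D, R, Back): P1 gets 5, best alternative 1; P2 gets 7, best alternative 6; P3 gets 6, best alternative 2. No profitable deviation — NE.

The pure Nash equilibria are (U, L, Back) and (U, M, Front) and (D, R, Back).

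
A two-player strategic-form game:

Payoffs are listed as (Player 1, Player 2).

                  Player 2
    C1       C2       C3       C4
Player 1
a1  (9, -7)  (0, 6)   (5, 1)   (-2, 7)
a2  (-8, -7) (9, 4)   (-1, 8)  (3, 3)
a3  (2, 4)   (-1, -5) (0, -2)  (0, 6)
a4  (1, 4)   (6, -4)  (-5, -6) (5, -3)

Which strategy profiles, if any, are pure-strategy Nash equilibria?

(a1, C1): Player 2 can switch to C2 (-7 → 6). Not NE.
(a1, C2): Player 1 can switch to a2 (0 → 9). Not NE.
(a1, C3): Player 2 can switch to C2 (1 → 6). Not NE.
(a1, C4): Player 1 can switch to a2 (-2 → 3). Not NE.
(a2, C1): Player 1 can switch to a1 (-8 → 9). Not NE.
(a2, C2): Player 2 can switch to C3 (4 → 8). Not NE.
(a2, C3): Player 1 can switch to a1 (-1 → 5). Not NE.
(a2, C4): Player 1 can switch to a4 (3 → 5). Not NE.
(a3, C1): Player 1 can switch to a1 (2 → 9). Not NE.
(a3, C2): Player 1 can switch to a1 (-1 → 0). Not NE.
(The remaining 6 profiles each have a profitable deviation by the same check.)

There is no pure-strategy Nash equilibrium.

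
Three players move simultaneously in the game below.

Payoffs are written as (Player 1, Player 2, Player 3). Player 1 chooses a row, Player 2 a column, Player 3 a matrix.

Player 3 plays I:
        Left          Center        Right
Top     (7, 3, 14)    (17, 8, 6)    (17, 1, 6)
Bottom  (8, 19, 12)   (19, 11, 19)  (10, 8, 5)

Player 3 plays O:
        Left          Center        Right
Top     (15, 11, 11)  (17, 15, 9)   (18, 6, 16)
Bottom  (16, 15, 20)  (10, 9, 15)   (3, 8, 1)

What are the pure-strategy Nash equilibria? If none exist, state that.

Player 1 against (Left, I): payoffs 7, 8 → best response Bottom.
Player 1 against (Left, O): payoffs 15, 16 → best response Bottom.
Player 1 against (Center, I): payoffs 17, 19 → best response Bottom.
Player 1 against (Center, O): payoffs 17, 10 → best response Top.
Player 1 against (Right, I): payoffs 17, 10 → best response Top.
Player 1 against (Right, O): payoffs 18, 3 → best response Top.
Player 2 against (Top, I): payoffs 3, 8, 1 → best response Center.
Player 2 against (Top, O): payoffs 11, 15, 6 → best response Center.
Player 2 against (Bottom, I): payoffs 19, 11, 8 → best response Left.
Player 2 against (Bottom, O): payoffs 15, 9, 8 → best response Left.
Player 3 against (Top, Left): payoffs 14, 11 → best response I.
Player 3 against (Top, Center): payoffs 6, 9 → best response O.
Player 3 against (Top, Right): payoffs 6, 16 → best response O.
Player 3 against (Bottom, Left): payoffs 12, 20 → best response O.
Player 3 against (Bottom, Center): payoffs 19, 15 → best response I.
Player 3 against (Bottom, Right): payoffs 5, 1 → best response I.
Mutual best responses: (Top, Center, O); (Bottom, Left, O).

Pure-strategy Nash equilibria: (Top, Center, O); (Bottom, Left, O)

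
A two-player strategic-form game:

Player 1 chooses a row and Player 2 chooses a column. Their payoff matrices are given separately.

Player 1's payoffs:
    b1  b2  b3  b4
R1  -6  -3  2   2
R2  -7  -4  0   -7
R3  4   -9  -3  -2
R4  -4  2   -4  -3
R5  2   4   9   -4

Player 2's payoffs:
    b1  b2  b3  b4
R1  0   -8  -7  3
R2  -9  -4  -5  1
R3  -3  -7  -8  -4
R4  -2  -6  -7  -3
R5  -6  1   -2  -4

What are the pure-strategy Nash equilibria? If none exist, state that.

The pure Nash equilibria are (R1, b4), (R3, b1), (R5, b2).

Player 1 against b1: payoffs -6, -7, 4, -4, 2 → best response R3.
Player 1 against b2: payoffs -3, -4, -9, 2, 4 → best response R5.
Player 1 against b3: payoffs 2, 0, -3, -4, 9 → best response R5.
Player 1 against b4: payoffs 2, -7, -2, -3, -4 → best response R1.
Player 2 against R1: payoffs 0, -8, -7, 3 → best response b4.
Player 2 against R2: payoffs -9, -4, -5, 1 → best response b4.
Player 2 against R3: payoffs -3, -7, -8, -4 → best response b1.
Player 2 against R4: payoffs -2, -6, -7, -3 → best response b1.
Player 2 against R5: payoffs -6, 1, -2, -4 → best response b2.
Mutual best responses: (R1, b4); (R3, b1); (R5, b2).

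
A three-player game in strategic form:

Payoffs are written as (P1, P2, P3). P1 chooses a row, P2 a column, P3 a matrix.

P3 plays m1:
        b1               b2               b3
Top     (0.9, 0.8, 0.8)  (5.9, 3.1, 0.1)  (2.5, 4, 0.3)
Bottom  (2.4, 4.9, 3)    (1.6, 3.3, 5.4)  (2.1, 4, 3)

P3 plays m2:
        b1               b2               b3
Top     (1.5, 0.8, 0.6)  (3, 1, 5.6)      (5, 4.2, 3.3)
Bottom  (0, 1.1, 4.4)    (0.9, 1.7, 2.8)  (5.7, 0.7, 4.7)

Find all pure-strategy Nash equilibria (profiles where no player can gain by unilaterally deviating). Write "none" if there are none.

This game has no pure Nash equilibrium.

P1 against (b1, m1): payoffs 0.9, 2.4 → best response Bottom.
P1 against (b1, m2): payoffs 1.5, 0 → best response Top.
P1 against (b2, m1): payoffs 5.9, 1.6 → best response Top.
P1 against (b2, m2): payoffs 3, 0.9 → best response Top.
P1 against (b3, m1): payoffs 2.5, 2.1 → best response Top.
P1 against (b3, m2): payoffs 5, 5.7 → best response Bottom.
P2 against (Top, m1): payoffs 0.8, 3.1, 4 → best response b3.
P2 against (Top, m2): payoffs 0.8, 1, 4.2 → best response b3.
P2 against (Bottom, m1): payoffs 4.9, 3.3, 4 → best response b1.
P2 against (Bottom, m2): payoffs 1.1, 1.7, 0.7 → best response b2.
P3 against (Top, b1): payoffs 0.8, 0.6 → best response m1.
P3 against (Top, b2): payoffs 0.1, 5.6 → best response m2.
P3 against (Top, b3): payoffs 0.3, 3.3 → best response m2.
P3 against (Bottom, b1): payoffs 3, 4.4 → best response m2.
P3 against (Bottom, b2): payoffs 5.4, 2.8 → best response m1.
P3 against (Bottom, b3): payoffs 3, 4.7 → best response m2.
No profile is a mutual best response for all players.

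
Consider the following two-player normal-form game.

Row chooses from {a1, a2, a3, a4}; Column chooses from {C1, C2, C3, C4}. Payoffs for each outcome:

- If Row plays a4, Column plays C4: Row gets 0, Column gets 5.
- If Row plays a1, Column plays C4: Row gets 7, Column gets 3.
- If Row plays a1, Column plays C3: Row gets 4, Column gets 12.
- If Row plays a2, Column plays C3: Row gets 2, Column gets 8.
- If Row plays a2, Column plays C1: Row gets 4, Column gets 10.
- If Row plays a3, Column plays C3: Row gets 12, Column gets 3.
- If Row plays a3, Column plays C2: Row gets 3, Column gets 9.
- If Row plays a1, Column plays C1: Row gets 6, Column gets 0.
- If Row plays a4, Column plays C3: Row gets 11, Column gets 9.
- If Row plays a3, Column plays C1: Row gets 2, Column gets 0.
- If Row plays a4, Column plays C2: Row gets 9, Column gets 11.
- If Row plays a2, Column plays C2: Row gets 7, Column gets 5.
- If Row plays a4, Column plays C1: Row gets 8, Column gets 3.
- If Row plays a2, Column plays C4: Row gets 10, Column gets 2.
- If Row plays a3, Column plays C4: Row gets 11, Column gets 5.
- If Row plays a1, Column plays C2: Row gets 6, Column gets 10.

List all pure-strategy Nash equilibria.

Mark each player's best response to every combination of opponents' strategies; a profile where every player is best-responding is a pure Nash equilibrium.
Row against C1: payoffs 6, 4, 2, 8 → best response a4.
Row against C2: payoffs 6, 7, 3, 9 → best response a4.
Row against C3: payoffs 4, 2, 12, 11 → best response a3.
Row against C4: payoffs 7, 10, 11, 0 → best response a3.
Column against a1: payoffs 0, 10, 12, 3 → best response C3.
Column against a2: payoffs 10, 5, 8, 2 → best response C1.
Column against a3: payoffs 0, 9, 3, 5 → best response C2.
Column against a4: payoffs 3, 11, 9, 5 → best response C2.
Mutual best responses: (a4, C2).

The unique pure-strategy Nash equilibrium is (a4, C2).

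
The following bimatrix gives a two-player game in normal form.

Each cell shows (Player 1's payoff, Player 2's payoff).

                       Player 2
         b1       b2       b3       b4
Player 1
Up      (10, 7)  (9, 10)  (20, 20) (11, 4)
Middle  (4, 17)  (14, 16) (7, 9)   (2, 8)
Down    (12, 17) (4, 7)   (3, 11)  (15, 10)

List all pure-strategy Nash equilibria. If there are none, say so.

For each strategy profile, look for a profitable unilateral deviation.
(Up, b1): Player 1 can switch to Down (10 → 12). Not NE.
(Up, b2): Player 1 can switch to Middle (9 → 14). Not NE.
(Up, b3): Player 1 gets 20, best alternative 7; Player 2 gets 20, best alternative 10. No profitable deviation — NE.
(Up, b4): Player 1 can switch to Down (11 → 15). Not NE.
(Middle, b1): Player 1 can switch to Up (4 → 10). Not NE.
(Middle, b2): Player 2 can switch to b1 (16 → 17). Not NE.
(Middle, b3): Player 1 can switch to Up (7 → 20). Not NE.
(Middle, b4): Player 1 can switch to Up (2 → 11). Not NE.
(Down, b1): Player 1 gets 12, best alternative 10; Player 2 gets 17, best alternative 11. No profitable deviation — NE.
(Down, b2): Player 1 can switch to Up (4 → 9). Not NE.
(Down, b3): Player 1 can switch to Up (3 → 20). Not NE.
(Down, b4): Player 2 can switch to b1 (10 → 17). Not NE.

The pure Nash equilibria are (Up, b3); (Down, b1).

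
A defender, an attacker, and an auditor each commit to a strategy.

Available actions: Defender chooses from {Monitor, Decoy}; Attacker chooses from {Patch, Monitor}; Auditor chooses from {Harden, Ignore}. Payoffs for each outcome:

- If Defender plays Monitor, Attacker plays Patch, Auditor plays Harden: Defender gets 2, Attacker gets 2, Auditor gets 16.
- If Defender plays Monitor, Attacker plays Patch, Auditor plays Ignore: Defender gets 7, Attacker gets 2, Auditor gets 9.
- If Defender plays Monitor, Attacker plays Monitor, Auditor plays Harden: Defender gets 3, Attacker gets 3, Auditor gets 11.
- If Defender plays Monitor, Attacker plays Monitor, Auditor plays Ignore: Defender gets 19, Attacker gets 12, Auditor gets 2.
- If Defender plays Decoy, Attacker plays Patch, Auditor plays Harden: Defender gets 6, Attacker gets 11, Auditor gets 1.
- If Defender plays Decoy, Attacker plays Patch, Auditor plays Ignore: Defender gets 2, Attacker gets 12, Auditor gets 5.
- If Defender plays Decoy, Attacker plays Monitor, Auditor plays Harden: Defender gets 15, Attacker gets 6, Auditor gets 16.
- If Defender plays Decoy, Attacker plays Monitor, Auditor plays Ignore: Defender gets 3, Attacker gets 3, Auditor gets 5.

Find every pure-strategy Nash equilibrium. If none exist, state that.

Defender against (Patch, Harden): payoffs 2, 6 → best response Decoy.
Defender against (Patch, Ignore): payoffs 7, 2 → best response Monitor.
Defender against (Monitor, Harden): payoffs 3, 15 → best response Decoy.
Defender against (Monitor, Ignore): payoffs 19, 3 → best response Monitor.
Attacker against (Monitor, Harden): payoffs 2, 3 → best response Monitor.
Attacker against (Monitor, Ignore): payoffs 2, 12 → best response Monitor.
Attacker against (Decoy, Harden): payoffs 11, 6 → best response Patch.
Attacker against (Decoy, Ignore): payoffs 12, 3 → best response Patch.
Auditor against (Monitor, Patch): payoffs 16, 9 → best response Harden.
Auditor against (Monitor, Monitor): payoffs 11, 2 → best response Harden.
Auditor against (Decoy, Patch): payoffs 1, 5 → best response Ignore.
Auditor against (Decoy, Monitor): payoffs 16, 5 → best response Harden.
No profile is a mutual best response for all players.

none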